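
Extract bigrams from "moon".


Word: "moon" (length 4)
Number of bigrams = 4 - 2 + 1 = 3
  Position 0: "mo"
  Position 1: "oo"
  Position 2: "on"
Bigrams = "mo", "oo", "on"


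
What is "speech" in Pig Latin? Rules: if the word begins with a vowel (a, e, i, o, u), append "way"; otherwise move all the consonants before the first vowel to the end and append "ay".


Word: "speech"
Starts with consonant(s) → move to end, add 'ay'
Consonant cluster: "sp"
Pig Latin = "eechspay"


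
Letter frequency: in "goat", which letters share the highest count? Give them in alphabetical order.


Word: "goat"
Letter counts:
  'a': 1
  'g': 1
  'o': 1
  't': 1
Maximum count = 1
Most frequent = 'a', 'g', 'o', 't' (1 time each)


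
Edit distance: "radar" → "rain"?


Word 1: "radar" (length 5)
Word 2: "rain" (length 4)
One optimal edit sequence (insert/delete/substitute each cost 1):
  1. keep 'r'
  2. keep 'a'
  3. delete 'd'  (+1)
  4. substitute 'a' -> 'i'  (+1)
  5. substitute 'r' -> 'n'  (+1)
Total edit operations: 3
Edit distance = 3


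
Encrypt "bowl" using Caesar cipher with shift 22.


Word: "bowl"
Shift: 22
Each letter → (letter + shift) mod 26:
  'b' (1) + 22 = 23 → 'x'
  'o' (14) + 22 = 10 → 'k'
  'w' (22) + 22 = 18 → 's'
  'l' (11) + 22 = 7 → 'h'
Result = "xksh"


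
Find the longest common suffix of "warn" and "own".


Word 1: "warn"
Word 2: "own"
Comparing from end:
  Pos -1: 'n' == 'n'
  Pos -2: 'r' != 'w' (stop)
LCS = "n" (length 1)


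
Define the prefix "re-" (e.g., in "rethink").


Prefix: re-
As in: rethink -> re- + think
Meaning = again


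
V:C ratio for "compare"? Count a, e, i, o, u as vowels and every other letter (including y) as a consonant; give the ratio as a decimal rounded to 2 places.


Word: "compare"
Vowels (a,e,i,o,u): 3
Consonants: 4
Ratio = 3/4
= 0.75


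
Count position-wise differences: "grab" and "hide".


Comparing character by character (same length = 4):
  Pos 0: 'g' vs 'h' !=
  Pos 1: 'r' vs 'i' !=
  Pos 2: 'a' vs 'd' !=
  Pos 3: 'b' vs 'e' !=
Hamming distance = 4


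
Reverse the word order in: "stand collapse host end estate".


Original: "stand collapse host end estate"
Words (1..n): stand | collapse | host | end | estate
Reversed (n..1): estate | end | host | collapse | stand
Result = "estate end host collapse stand"


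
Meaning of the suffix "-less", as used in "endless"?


Suffix: -less
Example: endless (end + -less)
Meaning = without


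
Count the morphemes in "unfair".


Word: "unfair"
Morphemes: un- / fair
Each morpheme carries meaning
= 2 morphemes


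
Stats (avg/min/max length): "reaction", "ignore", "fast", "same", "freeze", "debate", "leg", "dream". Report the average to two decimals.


Lengths: "reaction"=8, "ignore"=6, "fast"=4, "same"=4, "freeze"=6, "debate"=6, "leg"=3, "dream"=5
Sum = 42, Count = 8
Average = 42/8 = 5.25
= avg=5.25, min=3, max=8


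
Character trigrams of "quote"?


Word: "quote" (length 5)
Number of trigrams = 5 - 3 + 1 = 3
  Position 0: "quo"
  Position 1: "uot"
  Position 2: "ote"
Trigrams = "quo", "uot", "ote"


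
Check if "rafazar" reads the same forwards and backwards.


Word: "rafazar"
Reversed: "razafar"
Forward == Backward? rafazar != razafar
Palindrome = No


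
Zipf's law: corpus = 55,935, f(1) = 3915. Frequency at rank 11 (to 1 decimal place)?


Zipf's law: f(r) = f(1) / r
f(1) = 3915
f(11) = 3915 / 11
= 355.9 occurrences


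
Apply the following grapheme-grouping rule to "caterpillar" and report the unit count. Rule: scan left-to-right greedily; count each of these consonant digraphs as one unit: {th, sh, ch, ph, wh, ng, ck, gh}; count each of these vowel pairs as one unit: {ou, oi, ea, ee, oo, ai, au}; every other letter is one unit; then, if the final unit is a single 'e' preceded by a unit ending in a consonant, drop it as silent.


Word: "caterpillar" (11 letters)
Left-to-right scan:
  [1] 'c' (letter)
  [2] 'a' (letter)
  [3] 't' (letter)
  [4] 'e' (letter)
  [5] 'r' (letter)
  [6] 'p' (letter)
  [7] 'i' (letter)
  [8] 'l' (letter)
  [9] 'l' (letter)
  [10] 'a' (letter)
  [11] 'r' (letter)
Units from scan: 11
Sound units = 11 units


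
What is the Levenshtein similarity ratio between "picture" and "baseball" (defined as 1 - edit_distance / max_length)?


Word 1: "picture" (length 7)
Word 2: "baseball" (length 8)
One optimal edit sequence:
  1. insert 'b'  (+1)
  2. substitute 'p' -> 'a'  (+1)
  3. substitute 'i' -> 's'  (+1)
  4. substitute 'c' -> 'e'  (+1)
  5. substitute 't' -> 'b'  (+1)
  6. substitute 'u' -> 'a'  (+1)
  7. substitute 'r' -> 'l'  (+1)
  8. substitute 'e' -> 'l'  (+1)
Edit distance = 8
Max length = max(7, 8) = 8
Similarity = 1 - 8/8
= 0.0000


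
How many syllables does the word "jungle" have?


Word: "jungle"
Syllable breakdown: jun-gle
Counting: 2 parts
= 2 syllables


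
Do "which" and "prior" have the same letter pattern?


Pattern of "which": [0, 1, 2, 3, 1]
Pattern of "prior": [0, 1, 2, 3, 1]
Patterns match
Same pattern = Yes


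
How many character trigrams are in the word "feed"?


Word: "feed" (length 4)
Number of 3-grams = length - 3 + 1 = 4 - 3 + 1
= 2


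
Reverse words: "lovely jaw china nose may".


Original: "lovely jaw china nose may"
Words (1..n): lovely | jaw | china | nose | may
Reversed (n..1): may | nose | china | jaw | lovely
Result = "may nose china jaw lovely"


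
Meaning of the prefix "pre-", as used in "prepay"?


Prefix: pre-
Example: prepay = pre- + pay
Meaning = before


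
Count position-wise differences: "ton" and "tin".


Comparing character by character (same length = 3):
  Pos 0: 't' vs 't' =
  Pos 1: 'o' vs 'i' !=
  Pos 2: 'n' vs 'n' =
Hamming distance = 1


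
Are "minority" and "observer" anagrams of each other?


Word 1: "minority" → sorted: iimnorty
Word 2: "observer" → sorted: beeorrsv
Same letters? iimnorty != beeorrsv
Anagram = No


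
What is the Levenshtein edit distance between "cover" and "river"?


Word 1: "cover" (length 5)
Word 2: "river" (length 5)
One optimal edit sequence (insert/delete/substitute each cost 1):
  1. substitute 'c' -> 'r'  (+1)
  2. substitute 'o' -> 'i'  (+1)
  3. keep 'v'
  4. keep 'e'
  5. keep 'r'
Total edit operations: 2
Edit distance = 2


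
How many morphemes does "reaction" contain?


Word: "reaction"
Morphemes: re- | act | -ion
Each morpheme carries meaning
= 3 morphemes


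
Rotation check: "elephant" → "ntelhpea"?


Word: "elephant", Candidate: "ntelhpea"
Method: check if candidate is substring of word+word
"elephantelephant" contains "ntelhpea"? No
Is rotation = No


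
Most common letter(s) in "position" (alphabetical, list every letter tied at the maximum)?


Word: "position"
Letter counts:
  'i': 2
  'n': 1
  'o': 2
  'p': 1
  's': 1
  't': 1
Maximum count = 2
Most frequent = 'i', 'o' (2 times each)


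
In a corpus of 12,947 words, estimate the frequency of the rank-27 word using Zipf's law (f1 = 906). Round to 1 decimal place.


Zipf's law: f(r) = f(1) / r
f(1) = 906
f(27) = 906 / 27
= 33.6 occurrences


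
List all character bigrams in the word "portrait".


Word: "portrait" (length 8)
Number of bigrams = 8 - 2 + 1 = 7
  Position 0: "po"
  Position 1: "or"
  Position 2: "rt"
  Position 3: "tr"
  Position 4: "ra"
  Position 5: "ai"
  Position 6: "it"
Bigrams = "po", "or", "rt", "tr", "ra", "ai", "it"


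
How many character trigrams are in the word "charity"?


Word: "charity" (length 7)
Number of 3-grams = length - 3 + 1 = 7 - 3 + 1
= 5


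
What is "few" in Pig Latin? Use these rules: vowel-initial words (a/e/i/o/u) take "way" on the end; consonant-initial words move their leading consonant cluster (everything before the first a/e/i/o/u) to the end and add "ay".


Word: "few"
Starts with consonant(s) → move to end, add 'ay'
Consonant cluster: "f"
Pig Latin = "ewfay"


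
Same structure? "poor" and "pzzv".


Pattern of "poor": [0, 1, 1, 2]
Pattern of "pzzv": [0, 1, 1, 2]
Patterns match
Same pattern = Yes


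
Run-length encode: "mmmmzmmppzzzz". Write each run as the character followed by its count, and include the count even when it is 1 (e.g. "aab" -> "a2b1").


String: "mmmmzmmppzzzz"
Scanning for consecutive runs:
  'm' x 4
  'z' x 1
  'm' x 2
  'p' x 2
  'z' x 4
RLE = "m4z1m2p2z4"


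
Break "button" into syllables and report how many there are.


Word: "button"
Syllable breakdown: but · ton
Counting: 2 parts
= 2 syllables


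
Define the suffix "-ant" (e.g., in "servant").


Suffix: -ant
Example: servant (serve + -ant, with a spelling change)
Meaning = one who / that which


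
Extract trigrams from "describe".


Word: "describe" (length 8)
Number of trigrams = 8 - 3 + 1 = 6
  Position 0: "des"
  Position 1: "esc"
  Position 2: "scr"
  Position 3: "cri"
  Position 4: "rib"
  Position 5: "ibe"
Trigrams = "des", "esc", "scr", "cri", "rib", "ibe"


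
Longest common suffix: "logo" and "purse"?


Word 1: "logo"
Word 2: "purse"
Comparing from end:
  Pos -1: 'o' != 'e' (stop)
LCS = "" (length 0)


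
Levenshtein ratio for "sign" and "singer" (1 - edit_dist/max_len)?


Word 1: "sign" (length 4)
Word 2: "singer" (length 6)
One optimal edit sequence:
  1. keep 's'
  2. keep 'i'
  3. insert 'n'  (+1)
  4. keep 'g'
  5. insert 'e'  (+1)
  6. substitute 'n' -> 'r'  (+1)
Edit distance = 3
Max length = max(4, 6) = 6
Similarity = 1 - 3/6
= 0.5000


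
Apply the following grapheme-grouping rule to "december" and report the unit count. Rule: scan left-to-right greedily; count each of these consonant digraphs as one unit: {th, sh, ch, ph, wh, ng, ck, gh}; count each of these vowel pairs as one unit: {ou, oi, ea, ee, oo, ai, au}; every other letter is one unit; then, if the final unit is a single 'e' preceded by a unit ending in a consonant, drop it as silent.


Word: "december" (8 letters)
Left-to-right scan:
  [1] 'd' (letter)
  [2] 'e' (letter)
  [3] 'c' (letter)
  [4] 'e' (letter)
  [5] 'm' (letter)
  [6] 'b' (letter)
  [7] 'e' (letter)
  [8] 'r' (letter)
Units from scan: 8
Sound units = 8 units


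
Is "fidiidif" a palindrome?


Word: "fidiidif"
Reversed: "fidiidif"
Forward == Backward? fidiidif == fidiidif
Palindrome = Yes


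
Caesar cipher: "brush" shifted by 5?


Word: "brush"
Shift: 5
Each letter → (letter + shift) mod 26:
  'b' (1) + 5 = 6 → 'g'
  'r' (17) + 5 = 22 → 'w'
  'u' (20) + 5 = 25 → 'z'
  's' (18) + 5 = 23 → 'x'
  'h' (7) + 5 = 12 → 'm'
Result = "gwzxm"


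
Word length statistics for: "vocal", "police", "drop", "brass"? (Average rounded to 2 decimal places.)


Lengths: "vocal"=5, "police"=6, "drop"=4, "brass"=5
Sum = 20, Count = 4
Average = 20/4 = 5.00
= avg=5.00, min=4, max=6


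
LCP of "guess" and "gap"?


Word 1: "guess"
Word 2: "gap"
Comparing from start:
  Pos 0: 'g' == 'g'
  Pos 1: 'u' != 'a' (stop)
LCP = "g" (length 1)


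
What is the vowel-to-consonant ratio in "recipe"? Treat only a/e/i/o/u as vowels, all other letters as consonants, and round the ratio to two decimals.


Word: "recipe"
Vowels (a,e,i,o,u): 3
Consonants: 3
Ratio = 3/3
= 1.00


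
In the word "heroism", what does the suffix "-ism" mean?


Suffix: -ism
Example: heroism (hero + -ism)
Meaning = belief / practice


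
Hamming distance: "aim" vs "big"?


Comparing character by character (same length = 3):
  Pos 0: 'a' vs 'b' !=
  Pos 1: 'i' vs 'i' =
  Pos 2: 'm' vs 'g' !=
Hamming distance = 2


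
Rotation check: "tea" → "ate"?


Word: "tea", Candidate: "ate"
Method: check if candidate is substring of word+word
"teatea" contains "ate"? Yes
Is rotation = Yes


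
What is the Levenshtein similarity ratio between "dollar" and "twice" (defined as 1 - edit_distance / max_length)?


Word 1: "dollar" (length 6)
Word 2: "twice" (length 5)
One optimal edit sequence:
  1. delete 'd'  (+1)
  2. substitute 'o' -> 't'  (+1)
  3. substitute 'l' -> 'w'  (+1)
  4. substitute 'l' -> 'i'  (+1)
  5. substitute 'a' -> 'c'  (+1)
  6. substitute 'r' -> 'e'  (+1)
Edit distance = 6
Max length = max(6, 5) = 6
Similarity = 1 - 6/6
= 0.0000


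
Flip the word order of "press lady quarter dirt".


Original: "press lady quarter dirt"
Words (1..n): press | lady | quarter | dirt
Reversed (n..1): dirt | quarter | lady | press
Result = "dirt quarter lady press"


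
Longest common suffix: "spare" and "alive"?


Word 1: "spare"
Word 2: "alive"
Comparing from end:
  Pos -1: 'e' == 'e'
  Pos -2: 'r' != 'v' (stop)
LCS = "e" (length 1)


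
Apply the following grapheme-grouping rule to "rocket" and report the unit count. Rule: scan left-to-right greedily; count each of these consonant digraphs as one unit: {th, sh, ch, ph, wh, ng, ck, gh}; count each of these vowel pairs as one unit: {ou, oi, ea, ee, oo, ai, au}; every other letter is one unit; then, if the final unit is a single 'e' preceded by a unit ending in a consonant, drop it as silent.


Word: "rocket" (6 letters)
Left-to-right scan:
  [1] 'r' (letter)
  [2] 'o' (letter)
  [3] 'ck' (digraph)
  [4] 'e' (letter)
  [5] 't' (letter)
Units from scan: 5
Sound units = 5 units


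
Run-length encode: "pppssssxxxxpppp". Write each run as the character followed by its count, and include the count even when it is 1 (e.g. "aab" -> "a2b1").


String: "pppssssxxxxpppp"
Scanning for consecutive runs:
  'p' x 3
  's' x 4
  'x' x 4
  'p' x 4
RLE = "p3s4x4p4"


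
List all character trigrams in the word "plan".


Word: "plan" (length 4)
Number of trigrams = 4 - 3 + 1 = 2
  Position 0: "pla"
  Position 1: "lan"
Trigrams = "pla", "lan"


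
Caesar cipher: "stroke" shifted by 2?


Word: "stroke"
Shift: 2
Each letter → (letter + shift) mod 26:
  's' (18) + 2 = 20 → 'u'
  't' (19) + 2 = 21 → 'v'
  'r' (17) + 2 = 19 → 't'
  'o' (14) + 2 = 16 → 'q'
  'k' (10) + 2 = 12 → 'm'
  'e' (4) + 2 = 6 → 'g'
Result = "uvtqmg"


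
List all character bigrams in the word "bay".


Word: "bay" (length 3)
Number of bigrams = 3 - 2 + 1 = 2
  Position 0: "ba"
  Position 1: "ay"
Bigrams = "ba", "ay"


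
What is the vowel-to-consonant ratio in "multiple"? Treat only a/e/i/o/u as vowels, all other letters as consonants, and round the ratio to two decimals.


Word: "multiple"
Vowels (a,e,i,o,u): 3
Consonants: 5
Ratio = 3/5
= 0.60


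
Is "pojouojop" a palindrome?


Word: "pojouojop"
Reversed: "pojouojop"
Forward == Backward? pojouojop == pojouojop
Palindrome = Yes


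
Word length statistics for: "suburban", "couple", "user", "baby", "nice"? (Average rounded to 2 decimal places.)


Lengths: "suburban"=8, "couple"=6, "user"=4, "baby"=4, "nice"=4
Sum = 26, Count = 5
Average = 26/5 = 5.20
= avg=5.20, min=4, max=8


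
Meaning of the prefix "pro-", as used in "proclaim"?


Prefix: pro-
Example: proclaim = pro- + claim
Meaning = forward / in favor of


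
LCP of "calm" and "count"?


Word 1: "calm"
Word 2: "count"
Comparing from start:
  Pos 0: 'c' == 'c'
  Pos 1: 'a' != 'o' (stop)
LCP = "c" (length 1)


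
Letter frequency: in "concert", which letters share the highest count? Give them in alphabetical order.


Word: "concert"
Letter counts:
  'c': 2
  'e': 1
  'n': 1
  'o': 1
  'r': 1
  't': 1
Maximum count = 2
Most frequent = 'c' (2 times each)


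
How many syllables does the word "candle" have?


Word: "candle"
Syllable breakdown: can · dle
Counting: 2 parts
= 2 syllables


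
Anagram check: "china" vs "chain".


Word 1: "china" → sorted: achin
Word 2: "chain" → sorted: achin
Same letters? achin == achin
Anagram = Yes


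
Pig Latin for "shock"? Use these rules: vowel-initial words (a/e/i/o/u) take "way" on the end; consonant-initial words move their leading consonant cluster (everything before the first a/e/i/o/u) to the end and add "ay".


Word: "shock"
Starts with consonant(s) → move to end, add 'ay'
Consonant cluster: "sh"
Pig Latin = "ockshay"


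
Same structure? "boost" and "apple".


Pattern of "boost": [0, 1, 1, 2, 3]
Pattern of "apple": [0, 1, 1, 2, 3]
Patterns match
Same pattern = Yes


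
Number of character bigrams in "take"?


Word: "take" (length 4)
Number of 2-grams = length - 2 + 1 = 4 - 2 + 1
= 3


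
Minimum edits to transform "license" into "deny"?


Word 1: "license" (length 7)
Word 2: "deny" (length 4)
One optimal edit sequence (insert/delete/substitute each cost 1):
  1. delete 'l'  (+1)
  2. delete 'i'  (+1)
  3. substitute 'c' -> 'd'  (+1)
  4. keep 'e'
  5. keep 'n'
  6. delete 's'  (+1)
  7. substitute 'e' -> 'y'  (+1)
Total edit operations: 5
Edit distance = 5


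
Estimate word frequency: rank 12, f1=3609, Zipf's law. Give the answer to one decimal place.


Zipf's law: f(r) = f(1) / r
f(1) = 3609
f(12) = 3609 / 12
= 300.8 occurrences


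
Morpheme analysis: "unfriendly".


Word: "unfriendly"
Morphemes: un- + friend + -ly
Each morpheme carries meaning
= 3 morphemes


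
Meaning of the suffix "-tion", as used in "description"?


Suffix: -tion
As in: description -> describe + -tion, with a spelling change
Meaning = act or process


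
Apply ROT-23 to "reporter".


Word: "reporter"
Shift: 23
Each letter → (letter + shift) mod 26:
  'r' (17) + 23 = 14 → 'o'
  'e' (4) + 23 = 1 → 'b'
  'p' (15) + 23 = 12 → 'm'
  'o' (14) + 23 = 11 → 'l'
  'r' (17) + 23 = 14 → 'o'
  't' (19) + 23 = 16 → 'q'
  'e' (4) + 23 = 1 → 'b'
  'r' (17) + 23 = 14 → 'o'
Result = "obmloqbo"


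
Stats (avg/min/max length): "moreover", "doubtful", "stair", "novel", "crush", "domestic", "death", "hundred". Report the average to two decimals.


Lengths: "moreover"=8, "doubtful"=8, "stair"=5, "novel"=5, "crush"=5, "domestic"=8, "death"=5, "hundred"=7
Sum = 51, Count = 8
Average = 51/8 = 6.38
= avg=6.38, min=5, max=8


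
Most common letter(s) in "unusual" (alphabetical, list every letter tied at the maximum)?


Word: "unusual"
Letter counts:
  'a': 1
  'l': 1
  'n': 1
  's': 1
  'u': 3
Maximum count = 3
Most frequent = 'u' (3 times each)


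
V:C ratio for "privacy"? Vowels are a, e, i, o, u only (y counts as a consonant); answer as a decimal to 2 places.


Word: "privacy"
Vowels (a,e,i,o,u): 2
Consonants: 5
Ratio = 2/5
= 0.40


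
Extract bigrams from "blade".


Word: "blade" (length 5)
Number of bigrams = 5 - 2 + 1 = 4
  Position 0: "bl"
  Position 1: "la"
  Position 2: "ad"
  Position 3: "de"
Bigrams = "bl", "la", "ad", "de"


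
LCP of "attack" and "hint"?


Word 1: "attack"
Word 2: "hint"
Comparing from start:
  Pos 0: 'a' != 'h' (stop)
LCP = "" (length 0)


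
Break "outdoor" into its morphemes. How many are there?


Word: "outdoor"
Morphemes: out- | door
Each morpheme carries meaning
= 2 morphemes


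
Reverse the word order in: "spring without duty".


Original: "spring without duty"
Words (1..n): spring | without | duty
Reversed (n..1): duty | without | spring
Result = "duty without spring"


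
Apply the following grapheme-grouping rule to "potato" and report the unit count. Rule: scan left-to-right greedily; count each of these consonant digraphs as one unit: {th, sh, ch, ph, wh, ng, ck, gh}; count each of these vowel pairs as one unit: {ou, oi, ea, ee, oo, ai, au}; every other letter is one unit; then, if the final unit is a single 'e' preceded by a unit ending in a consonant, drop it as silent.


Word: "potato" (6 letters)
Left-to-right scan:
  (1) 'p' (letter)
  (2) 'o' (letter)
  (3) 't' (letter)
  (4) 'a' (letter)
  (5) 't' (letter)
  (6) 'o' (letter)
Units from scan: 6
Sound units = 6 units


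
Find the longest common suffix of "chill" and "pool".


Word 1: "chill"
Word 2: "pool"
Comparing from end:
  Pos -1: 'l' == 'l'
  Pos -2: 'l' != 'o' (stop)
LCS = "l" (length 1)


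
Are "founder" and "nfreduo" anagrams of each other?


Word 1: "founder" → sorted: defnoru
Word 2: "nfreduo" → sorted: defnoru
Same letters? defnoru == defnoru
Anagram = Yes


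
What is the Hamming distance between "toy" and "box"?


Comparing character by character (same length = 3):
  Pos 0: 't' vs 'b' !=
  Pos 1: 'o' vs 'o' =
  Pos 2: 'y' vs 'x' !=
Hamming distance = 2


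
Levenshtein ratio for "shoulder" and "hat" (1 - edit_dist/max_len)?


Word 1: "shoulder" (length 8)
Word 2: "hat" (length 3)
One optimal edit sequence:
  1. delete 's'  (+1)
  2. keep 'h'
  3. delete 'o'  (+1)
  4. delete 'u'  (+1)
  5. delete 'l'  (+1)
  6. delete 'd'  (+1)
  7. substitute 'e' -> 'a'  (+1)
  8. substitute 'r' -> 't'  (+1)
Edit distance = 7
Max length = max(8, 3) = 8
Similarity = 1 - 7/8
= 0.1250


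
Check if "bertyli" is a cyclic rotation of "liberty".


Word: "liberty", Candidate: "bertyli"
Method: check if candidate is substring of word+word
"libertyliberty" contains "bertyli"? Yes
Is rotation = Yes


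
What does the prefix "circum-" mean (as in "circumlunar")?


Prefix: circum-
Example: circumlunar = circum- + lunar
Meaning = around


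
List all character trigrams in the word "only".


Word: "only" (length 4)
Number of trigrams = 4 - 3 + 1 = 2
  Position 0: "onl"
  Position 1: "nly"
Trigrams = "onl", "nly"


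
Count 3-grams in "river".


Word: "river" (length 5)
Number of 3-grams = length - 3 + 1 = 5 - 3 + 1
= 3


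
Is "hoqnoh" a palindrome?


Word: "hoqnoh"
Reversed: "honqoh"
Forward == Backward? hoqnoh != honqoh
Palindrome = No


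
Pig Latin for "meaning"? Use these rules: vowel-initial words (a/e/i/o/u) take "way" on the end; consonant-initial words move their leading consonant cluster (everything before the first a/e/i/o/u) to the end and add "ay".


Word: "meaning"
Starts with consonant(s) → move to end, add 'ay'
Consonant cluster: "m"
Pig Latin = "eaningmay"


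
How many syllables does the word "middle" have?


Word: "middle"
Syllable breakdown: mid / dle
Counting: 2 parts
= 2 syllables


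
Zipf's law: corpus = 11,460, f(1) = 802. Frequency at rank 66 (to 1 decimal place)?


Zipf's law: f(r) = f(1) / r
f(1) = 802
f(66) = 802 / 66
= 12.2 occurrences


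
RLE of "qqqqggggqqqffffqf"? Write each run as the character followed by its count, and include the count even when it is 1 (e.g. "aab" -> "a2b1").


String: "qqqqggggqqqffffqf"
Scanning for consecutive runs:
  'q' x 4
  'g' x 4
  'q' x 3
  'f' x 4
  'q' x 1
  'f' x 1
RLE = "q4g4q3f4q1f1"


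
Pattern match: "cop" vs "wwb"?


Pattern of "cop": [0, 1, 2]
Pattern of "wwb": [0, 0, 1]
Patterns do not match
Same pattern = No


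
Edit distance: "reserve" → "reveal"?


Word 1: "reserve" (length 7)
Word 2: "reveal" (length 6)
One optimal edit sequence (insert/delete/substitute each cost 1):
  1. keep 'r'
  2. keep 'e'
  3. substitute 's' -> 'v'  (+1)
  4. keep 'e'
  5. delete 'r'  (+1)
  6. substitute 'v' -> 'a'  (+1)
  7. substitute 'e' -> 'l'  (+1)
Total edit operations: 4
Edit distance = 4


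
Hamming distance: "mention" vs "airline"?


Comparing character by character (same length = 7):
  Pos 0: 'm' vs 'a' !=
  Pos 1: 'e' vs 'i' !=
  Pos 2: 'n' vs 'r' !=
  Pos 3: 't' vs 'l' !=
  Pos 4: 'i' vs 'i' =
  Pos 5: 'o' vs 'n' !=
  Pos 6: 'n' vs 'e' !=
Hamming distance = 6


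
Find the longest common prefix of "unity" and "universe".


Word 1: "unity"
Word 2: "universe"
Comparing from start:
  Pos 0: 'u' == 'u'
  Pos 1: 'n' == 'n'
  Pos 2: 'i' == 'i'
  Pos 3: 't' != 'v' (stop)
LCP = "uni" (length 3)


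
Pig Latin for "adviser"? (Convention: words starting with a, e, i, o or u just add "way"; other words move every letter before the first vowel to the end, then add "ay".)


Word: "adviser"
Starts with vowel → add 'way'
Pig Latin = "adviserway"


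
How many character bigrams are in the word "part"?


Word: "part" (length 4)
Number of 2-grams = length - 2 + 1 = 4 - 2 + 1
= 3


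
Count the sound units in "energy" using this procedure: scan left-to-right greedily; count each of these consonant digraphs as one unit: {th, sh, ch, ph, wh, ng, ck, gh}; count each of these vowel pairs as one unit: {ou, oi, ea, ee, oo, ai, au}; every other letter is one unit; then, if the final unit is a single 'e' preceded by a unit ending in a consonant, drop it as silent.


Word: "energy" (6 letters)
Left-to-right scan:
  (1) 'e' (letter)
  (2) 'n' (letter)
  (3) 'e' (letter)
  (4) 'r' (letter)
  (5) 'g' (letter)
  (6) 'y' (letter)
Units from scan: 6
Sound units = 6 units


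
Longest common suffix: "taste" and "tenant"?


Word 1: "taste"
Word 2: "tenant"
Comparing from end:
  Pos -1: 'e' != 't' (stop)
LCS = "" (length 0)


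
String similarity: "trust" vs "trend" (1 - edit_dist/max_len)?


Word 1: "trust" (length 5)
Word 2: "trend" (length 5)
One optimal edit sequence:
  1. keep 't'
  2. keep 'r'
  3. substitute 'u' -> 'e'  (+1)
  4. substitute 's' -> 'n'  (+1)
  5. substitute 't' -> 'd'  (+1)
Edit distance = 3
Max length = max(5, 5) = 5
Similarity = 1 - 3/5
= 0.4000


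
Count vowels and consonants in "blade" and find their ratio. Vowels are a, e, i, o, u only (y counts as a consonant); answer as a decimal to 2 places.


Word: "blade"
Vowels (a,e,i,o,u): 2
Consonants: 3
Ratio = 2/3
= 0.67


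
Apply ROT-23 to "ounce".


Word: "ounce"
Shift: 23
Each letter → (letter + shift) mod 26:
  'o' (14) + 23 = 11 → 'l'
  'u' (20) + 23 = 17 → 'r'
  'n' (13) + 23 = 10 → 'k'
  'c' (2) + 23 = 25 → 'z'
  'e' (4) + 23 = 1 → 'b'
Result = "lrkzb"


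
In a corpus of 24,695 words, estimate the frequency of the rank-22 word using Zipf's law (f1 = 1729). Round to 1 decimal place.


Zipf's law: f(r) = f(1) / r
f(1) = 1729
f(22) = 1729 / 22
= 78.6 occurrences


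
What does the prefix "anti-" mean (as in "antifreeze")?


Prefix: anti-
Example: antifreeze (anti- + freeze)
Meaning = against


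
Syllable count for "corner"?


Word: "corner"
Syllable breakdown: cor-ner
Counting: 2 parts
= 2 syllables


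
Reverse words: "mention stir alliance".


Original: "mention stir alliance"
Words (1..n): mention | stir | alliance
Reversed (n..1): alliance | stir | mention
Result = "alliance stir mention"


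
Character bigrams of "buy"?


Word: "buy" (length 3)
Number of bigrams = 3 - 2 + 1 = 2
  Position 0: "bu"
  Position 1: "uy"
Bigrams = "bu", "uy"


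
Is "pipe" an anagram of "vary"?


Word 1: "vary" → sorted: arvy
Word 2: "pipe" → sorted: eipp
Same letters? arvy != eipp
Anagram = No


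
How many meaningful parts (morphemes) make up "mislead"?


Word: "mislead"
Morphemes: mis- | lead
Each morpheme carries meaning
= 2 morphemes


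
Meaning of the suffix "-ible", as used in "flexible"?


Suffix: -ible
As in: flexible -> flex + -ible
Meaning = capable of


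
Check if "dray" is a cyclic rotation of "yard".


Word: "yard", Candidate: "dray"
Method: check if candidate is substring of word+word
"yardyard" contains "dray"? No
Is rotation = No


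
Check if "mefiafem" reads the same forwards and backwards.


Word: "mefiafem"
Reversed: "mefaifem"
Forward == Backward? mefiafem != mefaifem
Palindrome = No


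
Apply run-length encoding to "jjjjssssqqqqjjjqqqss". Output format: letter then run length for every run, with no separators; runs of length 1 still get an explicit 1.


String: "jjjjssssqqqqjjjqqqss"
Scanning for consecutive runs:
  'j' x 4
  's' x 4
  'q' x 4
  'j' x 3
  'q' x 3
  's' x 2
RLE = "j4s4q4j3q3s2"


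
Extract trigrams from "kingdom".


Word: "kingdom" (length 7)
Number of trigrams = 7 - 3 + 1 = 5
  Position 0: "kin"
  Position 1: "ing"
  Position 2: "ngd"
  Position 3: "gdo"
  Position 4: "dom"
Trigrams = "kin", "ing", "ngd", "gdo", "dom"


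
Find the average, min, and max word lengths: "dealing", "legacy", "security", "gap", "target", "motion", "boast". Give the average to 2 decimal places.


Lengths: "dealing"=7, "legacy"=6, "security"=8, "gap"=3, "target"=6, "motion"=6, "boast"=5
Sum = 41, Count = 7
Average = 41/7 = 5.86
= avg=5.86, min=3, max=8


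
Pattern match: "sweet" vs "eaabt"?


Pattern of "sweet": [0, 1, 2, 2, 3]
Pattern of "eaabt": [0, 1, 1, 2, 3]
Patterns do not match
Same pattern = No


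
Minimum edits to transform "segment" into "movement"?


Word 1: "segment" (length 7)
Word 2: "movement" (length 8)
One optimal edit sequence (insert/delete/substitute each cost 1):
  1. insert 'm'  (+1)
  2. substitute 's' -> 'o'  (+1)
  3. substitute 'e' -> 'v'  (+1)
  4. substitute 'g' -> 'e'  (+1)
  5. keep 'm'
  6. keep 'e'
  7. keep 'n'
  8. keep 't'
Total edit operations: 4
Edit distance = 4


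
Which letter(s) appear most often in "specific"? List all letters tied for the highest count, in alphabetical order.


Word: "specific"
Letter counts:
  'c': 2
  'e': 1
  'f': 1
  'i': 2
  'p': 1
  's': 1
Maximum count = 2
Most frequent = 'c', 'i' (2 times each)


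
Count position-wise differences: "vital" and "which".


Comparing character by character (same length = 5):
  Pos 0: 'v' vs 'w' !=
  Pos 1: 'i' vs 'h' !=
  Pos 2: 't' vs 'i' !=
  Pos 3: 'a' vs 'c' !=
  Pos 4: 'l' vs 'h' !=
Hamming distance = 5


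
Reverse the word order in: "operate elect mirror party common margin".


Original: "operate elect mirror party common margin"
Words (1..n): operate | elect | mirror | party | common | margin
Reversed (n..1): margin | common | party | mirror | elect | operate
Result = "margin common party mirror elect operate"


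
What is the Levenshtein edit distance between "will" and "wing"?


Word 1: "will" (length 4)
Word 2: "wing" (length 4)
One optimal edit sequence (insert/delete/substitute each cost 1):
  1. keep 'w'
  2. keep 'i'
  3. substitute 'l' -> 'n'  (+1)
  4. substitute 'l' -> 'g'  (+1)
Total edit operations: 2
Edit distance = 2


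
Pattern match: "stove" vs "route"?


Pattern of "stove": [0, 1, 2, 3, 4]
Pattern of "route": [0, 1, 2, 3, 4]
Patterns match
Same pattern = Yes


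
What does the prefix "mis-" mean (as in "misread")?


Prefix: mis-
As in: misread -> mis- + read
Meaning = wrongly


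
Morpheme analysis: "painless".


Word: "painless"
Morphemes: pain + -less
Each morpheme carries meaning
= 2 morphemes


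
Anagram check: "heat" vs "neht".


Word 1: "heat" → sorted: aeht
Word 2: "neht" → sorted: ehnt
Same letters? aeht != ehnt
Anagram = No


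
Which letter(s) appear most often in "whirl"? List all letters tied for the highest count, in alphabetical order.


Word: "whirl"
Letter counts:
  'h': 1
  'i': 1
  'l': 1
  'r': 1
  'w': 1
Maximum count = 1
Most frequent = 'h', 'i', 'l', 'r', 'w' (1 time each)


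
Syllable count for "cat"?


Word: "cat"
Syllable breakdown: cat
Counting: 1 part
= 1 syllable


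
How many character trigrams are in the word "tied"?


Word: "tied" (length 4)
Number of 3-grams = length - 3 + 1 = 4 - 3 + 1
= 2


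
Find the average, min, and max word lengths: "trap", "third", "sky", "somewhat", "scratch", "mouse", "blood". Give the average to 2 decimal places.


Lengths: "trap"=4, "third"=5, "sky"=3, "somewhat"=8, "scratch"=7, "mouse"=5, "blood"=5
Sum = 37, Count = 7
Average = 37/7 = 5.29
= avg=5.29, min=3, max=8


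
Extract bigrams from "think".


Word: "think" (length 5)
Number of bigrams = 5 - 2 + 1 = 4
  Position 0: "th"
  Position 1: "hi"
  Position 2: "in"
  Position 3: "nk"
Bigrams = "th", "hi", "in", "nk"


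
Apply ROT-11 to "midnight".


Word: "midnight"
Shift: 11
Each letter → (letter + shift) mod 26:
  'm' (12) + 11 = 23 → 'x'
  'i' (8) + 11 = 19 → 't'
  'd' (3) + 11 = 14 → 'o'
  'n' (13) + 11 = 24 → 'y'
  'i' (8) + 11 = 19 → 't'
  'g' (6) + 11 = 17 → 'r'
  'h' (7) + 11 = 18 → 's'
  't' (19) + 11 = 4 → 'e'
Result = "xtoytrse"


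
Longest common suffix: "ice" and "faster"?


Word 1: "ice"
Word 2: "faster"
Comparing from end:
  Pos -1: 'e' != 'r' (stop)
LCS = "" (length 0)


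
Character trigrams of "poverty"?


Word: "poverty" (length 7)
Number of trigrams = 7 - 3 + 1 = 5
  Position 0: "pov"
  Position 1: "ove"
  Position 2: "ver"
  Position 3: "ert"
  Position 4: "rty"
Trigrams = "pov", "ove", "ver", "ert", "rty"


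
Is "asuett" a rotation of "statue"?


Word: "statue", Candidate: "asuett"
Method: check if candidate is substring of word+word
"statuestatue" contains "asuett"? No
Is rotation = No


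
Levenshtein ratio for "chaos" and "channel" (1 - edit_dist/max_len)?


Word 1: "chaos" (length 5)
Word 2: "channel" (length 7)
One optimal edit sequence:
  1. keep 'c'
  2. keep 'h'
  3. keep 'a'
  4. insert 'n'  (+1)
  5. insert 'n'  (+1)
  6. substitute 'o' -> 'e'  (+1)
  7. substitute 's' -> 'l'  (+1)
Edit distance = 4
Max length = max(5, 7) = 7
Similarity = 1 - 4/7
= 0.4286


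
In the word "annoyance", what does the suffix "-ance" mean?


Suffix: -ance
As in: annoyance -> annoy + -ance
Meaning = state of


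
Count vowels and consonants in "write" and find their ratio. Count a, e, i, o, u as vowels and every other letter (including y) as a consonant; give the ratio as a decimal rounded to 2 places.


Word: "write"
Vowels (a,e,i,o,u): 2
Consonants: 3
Ratio = 2/3
= 0.67


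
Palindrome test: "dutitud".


Word: "dutitud"
Reversed: "dutitud"
Forward == Backward? dutitud == dutitud
Palindrome = Yes


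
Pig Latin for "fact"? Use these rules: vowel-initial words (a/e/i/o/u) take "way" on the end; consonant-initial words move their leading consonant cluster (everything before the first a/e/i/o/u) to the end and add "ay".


Word: "fact"
Starts with consonant(s) → move to end, add 'ay'
Consonant cluster: "f"
Pig Latin = "actfay"


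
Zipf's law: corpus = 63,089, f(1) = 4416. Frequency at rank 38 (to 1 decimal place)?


Zipf's law: f(r) = f(1) / r
f(1) = 4416
f(38) = 4416 / 38
= 116.2 occurrences


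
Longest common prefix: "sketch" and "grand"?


Word 1: "sketch"
Word 2: "grand"
Comparing from start:
  Pos 0: 's' != 'g' (stop)
LCP = "" (length 0)


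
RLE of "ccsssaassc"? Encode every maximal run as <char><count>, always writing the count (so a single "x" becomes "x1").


String: "ccsssaassc"
Scanning for consecutive runs:
  'c' x 2
  's' x 3
  'a' x 2
  's' x 2
  'c' x 1
RLE = "c2s3a2s2c1"


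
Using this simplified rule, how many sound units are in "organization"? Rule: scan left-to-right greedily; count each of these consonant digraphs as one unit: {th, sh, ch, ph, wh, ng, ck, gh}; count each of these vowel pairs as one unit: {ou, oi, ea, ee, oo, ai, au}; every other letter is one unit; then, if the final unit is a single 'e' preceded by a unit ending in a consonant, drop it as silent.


Word: "organization" (12 letters)
Left-to-right scan:
  (1) 'o' (letter)
  (2) 'r' (letter)
  (3) 'g' (letter)
  (4) 'a' (letter)
  (5) 'n' (letter)
  (6) 'i' (letter)
  (7) 'z' (letter)
  (8) 'a' (letter)
  (9) 't' (letter)
  (10) 'i' (letter)
  (11) 'o' (letter)
  (12) 'n' (letter)
Units from scan: 12
Sound units = 12 units


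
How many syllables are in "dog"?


Word: "dog"
Syllable breakdown: dog
Counting: 1 part
= 1 syllable


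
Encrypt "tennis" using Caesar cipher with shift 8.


Word: "tennis"
Shift: 8
Each letter → (letter + shift) mod 26:
  't' (19) + 8 = 1 → 'b'
  'e' (4) + 8 = 12 → 'm'
  'n' (13) + 8 = 21 → 'v'
  'n' (13) + 8 = 21 → 'v'
  'i' (8) + 8 = 16 → 'q'
  's' (18) + 8 = 0 → 'a'
Result = "bmvvqa"


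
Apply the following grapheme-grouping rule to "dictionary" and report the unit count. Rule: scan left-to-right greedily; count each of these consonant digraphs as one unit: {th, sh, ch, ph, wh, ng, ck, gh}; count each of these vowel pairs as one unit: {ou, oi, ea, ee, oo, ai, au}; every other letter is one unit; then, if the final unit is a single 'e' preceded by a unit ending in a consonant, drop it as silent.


Word: "dictionary" (10 letters)
Left-to-right scan:
  (1) 'd' (letter)
  (2) 'i' (letter)
  (3) 'c' (letter)
  (4) 't' (letter)
  (5) 'i' (letter)
  (6) 'o' (letter)
  (7) 'n' (letter)
  (8) 'a' (letter)
  (9) 'r' (letter)
  (10) 'y' (letter)
Units from scan: 10
Sound units = 10 units


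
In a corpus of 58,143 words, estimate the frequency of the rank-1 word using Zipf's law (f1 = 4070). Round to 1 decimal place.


Zipf's law: f(r) = f(1) / r
f(1) = 4070
f(1) = 4070 / 1
= 4070.0 occurrences


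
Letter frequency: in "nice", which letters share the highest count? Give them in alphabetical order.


Word: "nice"
Letter counts:
  'c': 1
  'e': 1
  'i': 1
  'n': 1
Maximum count = 1
Most frequent = 'c', 'e', 'i', 'n' (1 time each)


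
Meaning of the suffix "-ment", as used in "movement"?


Suffix: -ment
As in: movement -> move + -ment
Meaning = result of action


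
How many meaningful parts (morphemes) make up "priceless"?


Word: "priceless"
Morphemes: price / -less
Each morpheme carries meaning
= 2 morphemes


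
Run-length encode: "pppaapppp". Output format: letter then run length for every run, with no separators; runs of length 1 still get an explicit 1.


String: "pppaapppp"
Scanning for consecutive runs:
  'p' x 3
  'a' x 2
  'p' x 4
RLE = "p3a2p4"


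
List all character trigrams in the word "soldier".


Word: "soldier" (length 7)
Number of trigrams = 7 - 3 + 1 = 5
  Position 0: "sol"
  Position 1: "old"
  Position 2: "ldi"
  Position 3: "die"
  Position 4: "ier"
Trigrams = "sol", "old", "ldi", "die", "ier"


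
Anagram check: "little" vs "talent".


Word 1: "little" → sorted: eilltt
Word 2: "talent" → sorted: aelntt
Same letters? eilltt != aelntt
Anagram = No


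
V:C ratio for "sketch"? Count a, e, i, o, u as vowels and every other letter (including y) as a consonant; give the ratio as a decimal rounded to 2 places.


Word: "sketch"
Vowels (a,e,i,o,u): 1
Consonants: 5
Ratio = 1/5
= 0.20


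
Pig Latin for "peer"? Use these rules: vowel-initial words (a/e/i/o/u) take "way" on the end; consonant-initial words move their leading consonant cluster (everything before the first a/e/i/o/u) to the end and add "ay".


Word: "peer"
Starts with consonant(s) → move to end, add 'ay'
Consonant cluster: "p"
Pig Latin = "eerpay"


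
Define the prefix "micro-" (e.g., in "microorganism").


Prefix: micro-
As in: microorganism -> micro- + organism
Meaning = small


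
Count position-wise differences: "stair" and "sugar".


Comparing character by character (same length = 5):
  Pos 0: 's' vs 's' =
  Pos 1: 't' vs 'u' !=
  Pos 2: 'a' vs 'g' !=
  Pos 3: 'i' vs 'a' !=
  Pos 4: 'r' vs 'r' =
Hamming distance = 3


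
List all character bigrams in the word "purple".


Word: "purple" (length 6)
Number of bigrams = 6 - 2 + 1 = 5
  Position 0: "pu"
  Position 1: "ur"
  Position 2: "rp"
  Position 3: "pl"
  Position 4: "le"
Bigrams = "pu", "ur", "rp", "pl", "le"


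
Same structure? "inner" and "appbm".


Pattern of "inner": [0, 1, 1, 2, 3]
Pattern of "appbm": [0, 1, 1, 2, 3]
Patterns match
Same pattern = Yes


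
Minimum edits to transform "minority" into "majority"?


Word 1: "minority" (length 8)
Word 2: "majority" (length 8)
One optimal edit sequence (insert/delete/substitute each cost 1):
  1. keep 'm'
  2. substitute 'i' -> 'a'  (+1)
  3. substitute 'n' -> 'j'  (+1)
  4. keep 'o'
  5. keep 'r'
  6. keep 'i'
  7. keep 't'
  8. keep 'y'
Total edit operations: 2
Edit distance = 2


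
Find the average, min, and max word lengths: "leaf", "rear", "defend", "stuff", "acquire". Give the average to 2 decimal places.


Lengths: "leaf"=4, "rear"=4, "defend"=6, "stuff"=5, "acquire"=7
Sum = 26, Count = 5
Average = 26/5 = 5.20
= avg=5.20, min=4, max=7


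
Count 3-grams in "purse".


Word: "purse" (length 5)
Number of 3-grams = length - 3 + 1 = 5 - 3 + 1
= 3


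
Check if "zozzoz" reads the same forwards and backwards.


Word: "zozzoz"
Reversed: "zozzoz"
Forward == Backward? zozzoz == zozzoz
Palindrome = Yes


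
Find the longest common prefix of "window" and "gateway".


Word 1: "window"
Word 2: "gateway"
Comparing from start:
  Pos 0: 'w' != 'g' (stop)
LCP = "" (length 0)
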